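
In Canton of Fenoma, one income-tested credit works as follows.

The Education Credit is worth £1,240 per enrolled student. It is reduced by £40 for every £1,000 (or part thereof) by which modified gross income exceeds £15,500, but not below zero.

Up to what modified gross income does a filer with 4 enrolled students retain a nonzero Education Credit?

£138,500

Full credit = 4 × £1,240 = £4,960.
After 123 increments the reduction is 123 × £40 = £4,920, leaving £40; one more increment wipes it out. Increment 123 ends at excess 123 × £1,000 = £123,000, so the highest qualifying income is £15,500 + £123,000 = £138,500.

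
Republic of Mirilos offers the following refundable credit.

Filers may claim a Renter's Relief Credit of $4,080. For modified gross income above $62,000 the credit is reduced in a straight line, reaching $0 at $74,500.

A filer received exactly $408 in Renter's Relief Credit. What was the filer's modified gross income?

$408 is 408/4,080 of the full $4,080, so 3,672/4,080 of the $12,500 range has been used: income = $62,000 + $12,500 × 3,672/4,080 = $73,250.

$73,250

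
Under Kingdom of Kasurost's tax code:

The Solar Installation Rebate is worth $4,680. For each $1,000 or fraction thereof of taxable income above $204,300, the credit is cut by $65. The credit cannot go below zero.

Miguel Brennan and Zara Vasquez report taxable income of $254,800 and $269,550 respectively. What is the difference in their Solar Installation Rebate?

Miguel ($254,800): Solar Installation Rebate: income exceeds $204,300 by $50,500, which is 51 full-or-partial $1,000 increments; reduction = 51 × $65 = $3,315, leaving $1,365.
Zara ($269,550): Solar Installation Rebate: income exceeds $204,300 by $65,250, which is 66 full-or-partial $1,000 increments; reduction = 66 × $65 = $4,290, leaving $390.
Difference: |$1,365 − $390| = $975.

$975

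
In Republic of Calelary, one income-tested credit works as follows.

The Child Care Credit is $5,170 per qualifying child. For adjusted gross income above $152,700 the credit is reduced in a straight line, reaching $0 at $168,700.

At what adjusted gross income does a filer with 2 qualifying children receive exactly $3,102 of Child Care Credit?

$163,900

Full credit = 2 × $5,170 = $10,340.
$3,102 is 3,102/10,340 of the full $10,340, so 7,238/10,340 of the $16,000 range has been used: income = $152,700 + $16,000 × 7,238/10,340 = $163,900.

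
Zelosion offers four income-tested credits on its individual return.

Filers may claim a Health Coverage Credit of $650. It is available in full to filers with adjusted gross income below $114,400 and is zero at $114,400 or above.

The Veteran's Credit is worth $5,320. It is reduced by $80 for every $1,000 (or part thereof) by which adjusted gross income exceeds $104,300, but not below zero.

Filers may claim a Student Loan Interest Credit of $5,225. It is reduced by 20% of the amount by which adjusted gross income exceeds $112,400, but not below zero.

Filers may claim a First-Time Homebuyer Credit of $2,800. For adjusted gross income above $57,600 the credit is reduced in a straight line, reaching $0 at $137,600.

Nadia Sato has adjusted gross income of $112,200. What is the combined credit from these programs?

$11,444

Health Coverage Credit: $112,200 is below the $114,400 cutoff, so the full $650 applies.
Veteran's Credit: income exceeds $104,300 by $7,900, which is 8 full-or-partial $1,000 increments; reduction = 8 × $80 = $640, leaving $4,680.
Student Loan Interest Credit: $112,200 is at or below the $112,400 threshold, so the full $5,225 applies.
First-Time Homebuyer Credit: $112,200 is $54,600 into a $80,000 phase-out range, leaving 25,400/80,000 of the credit: $2,800 × 25,400/80,000 = $889.
Total: $650 + $4,680 + $5,225 + $889 = $11,444.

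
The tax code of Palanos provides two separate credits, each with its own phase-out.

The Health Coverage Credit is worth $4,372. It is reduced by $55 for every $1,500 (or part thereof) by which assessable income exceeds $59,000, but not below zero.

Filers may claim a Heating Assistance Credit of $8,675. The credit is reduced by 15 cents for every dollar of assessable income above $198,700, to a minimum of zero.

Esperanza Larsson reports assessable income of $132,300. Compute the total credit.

$10,352

Health Coverage Credit: income exceeds $59,000 by $73,300, which is 49 full-or-partial $1,500 increments; reduction = 49 × $55 = $2,695, leaving $1,677.
Heating Assistance Credit: $132,300 is at or below the $198,700 threshold, so the full $8,675 applies.
Total: $1,677 + $8,675 = $10,352.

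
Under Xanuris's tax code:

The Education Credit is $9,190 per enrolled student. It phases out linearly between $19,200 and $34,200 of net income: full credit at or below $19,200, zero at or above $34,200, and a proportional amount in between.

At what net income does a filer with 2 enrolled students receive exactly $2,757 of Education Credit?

$31,950

Full credit = 2 × $9,190 = $18,380.
$2,757 is 2,757/18,380 of the full $18,380, so 15,623/18,380 of the $15,000 range has been used: income = $19,200 + $15,000 × 15,623/18,380 = $31,950.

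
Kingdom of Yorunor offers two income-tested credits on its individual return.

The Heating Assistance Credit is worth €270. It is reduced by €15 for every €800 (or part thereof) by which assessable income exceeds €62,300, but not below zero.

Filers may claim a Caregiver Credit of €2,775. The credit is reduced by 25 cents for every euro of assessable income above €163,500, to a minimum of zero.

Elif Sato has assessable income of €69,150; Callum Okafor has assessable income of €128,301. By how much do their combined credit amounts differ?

€135

Elif (€69,150): Heating Assistance Credit: income exceeds €62,300 by €6,850, which is 9 full-or-partial €800 increments; reduction = 9 × €15 = €135, leaving €135. Caregiver Credit: €69,150 is at or below the €163,500 threshold, so the full €2,775 applies. total €135 + €2,775 = €2,910
Callum (€128,301): Heating Assistance Credit: income exceeds €62,300 by €66,001 → 83 increments × €15 = €1,245 ≥ base, so the credit is €0. Caregiver Credit: €128,301 is at or below the €163,500 threshold, so the full €2,775 applies. total €0 + €2,775 = €2,775
Difference: |€2,910 − €2,775| = €135.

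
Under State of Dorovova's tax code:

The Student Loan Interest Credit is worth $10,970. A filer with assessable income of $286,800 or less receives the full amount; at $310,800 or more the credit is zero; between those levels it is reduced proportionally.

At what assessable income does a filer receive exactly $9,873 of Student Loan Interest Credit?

$289,200

$9,873 is 9,873/10,970 of the full $10,970, so 1,097/10,970 of the $24,000 range has been used: income = $286,800 + $24,000 × 1,097/10,970 = $289,200.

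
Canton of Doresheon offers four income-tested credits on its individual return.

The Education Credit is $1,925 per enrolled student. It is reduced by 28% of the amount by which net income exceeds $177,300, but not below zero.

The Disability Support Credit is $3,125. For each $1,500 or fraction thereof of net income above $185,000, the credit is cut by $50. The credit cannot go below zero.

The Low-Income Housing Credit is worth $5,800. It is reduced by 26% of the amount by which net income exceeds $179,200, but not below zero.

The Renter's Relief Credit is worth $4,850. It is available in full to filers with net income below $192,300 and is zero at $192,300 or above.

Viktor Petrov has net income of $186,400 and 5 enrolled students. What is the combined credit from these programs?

$18,930

Education Credit: base = 5 × $1,925 = $9,625. 28% of the $9,100 excess over $177,300 is $2,548; credit = $9,625 − $2,548 = $7,077.
Disability Support Credit: income exceeds $185,000 by $1,400, which is 1 full-or-partial $1,500 increment; reduction = 1 × $50 = $50, leaving $3,075.
Low-Income Housing Credit: 26% of the $7,200 excess over $179,200 is $1,872; credit = $5,800 − $1,872 = $3,928.
Renter's Relief Credit: $186,400 is below the $192,300 cutoff, so the full $4,850 applies.
Total: $7,077 + $3,075 + $3,928 + $4,850 = $18,930.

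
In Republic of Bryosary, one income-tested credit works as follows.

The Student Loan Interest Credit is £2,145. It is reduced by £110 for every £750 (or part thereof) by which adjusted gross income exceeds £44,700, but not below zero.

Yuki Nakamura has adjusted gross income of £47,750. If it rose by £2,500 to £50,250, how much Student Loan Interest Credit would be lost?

£330

At £47,750 — income exceeds £44,700 by £3,050, which is 5 full-or-partial £750 increments; reduction = 5 × £110 = £550, leaving £1,595.
At £50,250 — income exceeds £44,700 by £5,550, which is 8 full-or-partial £750 increments; reduction = 8 × £110 = £880, leaving £1,265.
Lost: £1,595 − £1,265 = £330.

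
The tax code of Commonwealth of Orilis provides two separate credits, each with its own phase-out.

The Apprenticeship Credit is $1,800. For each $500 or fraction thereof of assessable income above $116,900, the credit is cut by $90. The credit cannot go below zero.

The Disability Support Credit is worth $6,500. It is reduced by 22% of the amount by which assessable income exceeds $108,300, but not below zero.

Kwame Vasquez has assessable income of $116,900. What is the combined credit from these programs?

Apprenticeship Credit: $116,900 is at or below the $116,900 threshold, so the full $1,800 applies.
Disability Support Credit: 22% of the $8,600 excess over $108,300 is $1,892; credit = $6,500 − $1,892 = $4,608.
Total: $1,800 + $4,608 = $6,408.

$6,408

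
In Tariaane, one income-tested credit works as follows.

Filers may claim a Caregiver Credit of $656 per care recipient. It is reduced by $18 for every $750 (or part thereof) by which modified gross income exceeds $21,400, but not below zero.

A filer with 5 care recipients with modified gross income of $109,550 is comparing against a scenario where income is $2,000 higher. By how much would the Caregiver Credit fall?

At $109,550 — base = 5 × $656 = $3,280. income exceeds $21,400 by $88,150, which is 118 full-or-partial $750 increments; reduction = 118 × $18 = $2,124, leaving $1,156.
At $111,550 — base = 5 × $656 = $3,280. income exceeds $21,400 by $90,150, which is 121 full-or-partial $750 increments; reduction = 121 × $18 = $2,178, leaving $1,102.
Lost: $1,156 − $1,102 = $54.

$54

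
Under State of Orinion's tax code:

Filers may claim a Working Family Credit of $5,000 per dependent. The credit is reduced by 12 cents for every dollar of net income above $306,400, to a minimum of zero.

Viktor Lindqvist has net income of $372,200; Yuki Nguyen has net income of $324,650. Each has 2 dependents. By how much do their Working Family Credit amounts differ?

Viktor ($372,200): Working Family Credit: base = 2 × $5,000 = $10,000. 12% of the $65,800 excess over $306,400 is $7,896; credit = $10,000 − $7,896 = $2,104.
Yuki ($324,650): Working Family Credit: base = 2 × $5,000 = $10,000. 12% of the $18,250 excess over $306,400 is $2,190; credit = $10,000 − $2,190 = $7,810.
Difference: |$2,104 − $7,810| = $5,706.

$5,706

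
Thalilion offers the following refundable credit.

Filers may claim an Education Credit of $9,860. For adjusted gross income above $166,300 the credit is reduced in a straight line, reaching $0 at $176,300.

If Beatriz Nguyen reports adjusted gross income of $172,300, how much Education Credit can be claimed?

$3,944

Education Credit: $172,300 is $6,000 into a $10,000 phase-out range, leaving 4,000/10,000 of the credit: $9,860 × 4,000/10,000 = $3,944.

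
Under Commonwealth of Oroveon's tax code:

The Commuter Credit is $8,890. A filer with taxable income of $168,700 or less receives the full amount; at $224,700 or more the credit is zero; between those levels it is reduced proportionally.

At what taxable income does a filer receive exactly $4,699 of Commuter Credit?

$195,100

$4,699 is 4,699/8,890 of the full $8,890, so 4,191/8,890 of the $56,000 range has been used: income = $168,700 + $56,000 × 4,191/8,890 = $195,100.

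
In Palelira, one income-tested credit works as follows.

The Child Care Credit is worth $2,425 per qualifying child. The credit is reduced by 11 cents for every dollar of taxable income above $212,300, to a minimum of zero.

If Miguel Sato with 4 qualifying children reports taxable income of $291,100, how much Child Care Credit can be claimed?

$1,032

Child Care Credit: base = 4 × $2,425 = $9,700. 11% of the $78,800 excess over $212,300 is $8,668; credit = $9,700 − $8,668 = $1,032.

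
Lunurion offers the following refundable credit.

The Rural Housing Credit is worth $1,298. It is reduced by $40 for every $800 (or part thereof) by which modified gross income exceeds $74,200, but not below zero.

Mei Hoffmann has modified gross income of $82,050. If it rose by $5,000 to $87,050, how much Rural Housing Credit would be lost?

At $82,050 — income exceeds $74,200 by $7,850, which is 10 full-or-partial $800 increments; reduction = 10 × $40 = $400, leaving $898.
At $87,050 — income exceeds $74,200 by $12,850, which is 17 full-or-partial $800 increments; reduction = 17 × $40 = $680, leaving $618.
Lost: $898 − $618 = $280.

$280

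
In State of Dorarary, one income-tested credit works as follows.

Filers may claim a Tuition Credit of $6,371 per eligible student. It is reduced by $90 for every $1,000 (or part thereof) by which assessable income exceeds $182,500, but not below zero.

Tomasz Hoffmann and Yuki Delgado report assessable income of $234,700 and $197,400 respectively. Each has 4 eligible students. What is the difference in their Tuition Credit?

$3,420

Tomasz ($234,700): Tuition Credit: base = 4 × $6,371 = $25,484. income exceeds $182,500 by $52,200, which is 53 full-or-partial $1,000 increments; reduction = 53 × $90 = $4,770, leaving $20,714.
Yuki ($197,400): Tuition Credit: base = 4 × $6,371 = $25,484. income exceeds $182,500 by $14,900, which is 15 full-or-partial $1,000 increments; reduction = 15 × $90 = $1,350, leaving $24,134.
Difference: |$20,714 − $24,134| = $3,420.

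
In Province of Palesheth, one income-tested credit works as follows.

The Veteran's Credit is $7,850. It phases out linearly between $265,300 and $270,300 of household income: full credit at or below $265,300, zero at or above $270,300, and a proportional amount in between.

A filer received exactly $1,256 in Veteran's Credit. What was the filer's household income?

$269,500

$1,256 is 1,256/7,850 of the full $7,850, so 6,594/7,850 of the $5,000 range has been used: income = $265,300 + $5,000 × 6,594/7,850 = $269,500.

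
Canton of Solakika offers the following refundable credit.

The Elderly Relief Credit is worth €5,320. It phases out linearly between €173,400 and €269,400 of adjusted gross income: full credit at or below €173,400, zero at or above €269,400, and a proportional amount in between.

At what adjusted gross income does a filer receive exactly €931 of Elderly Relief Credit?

€252,600

€931 is 931/5,320 of the full €5,320, so 4,389/5,320 of the €96,000 range has been used: income = €173,400 + €96,000 × 4,389/5,320 = €252,600.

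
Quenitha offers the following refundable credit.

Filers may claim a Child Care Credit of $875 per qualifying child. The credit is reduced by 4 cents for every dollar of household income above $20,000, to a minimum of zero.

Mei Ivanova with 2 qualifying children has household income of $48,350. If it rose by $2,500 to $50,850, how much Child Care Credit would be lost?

$100

At $48,350 — base = 2 × $875 = $1,750. 4% of the $28,350 excess over $20,000 is $1,134; credit = $1,750 − $1,134 = $616.
At $50,850 — base = 2 × $875 = $1,750. 4% of the $30,850 excess over $20,000 is $1,234; credit = $1,750 − $1,234 = $516.
Lost: $616 − $516 = $100.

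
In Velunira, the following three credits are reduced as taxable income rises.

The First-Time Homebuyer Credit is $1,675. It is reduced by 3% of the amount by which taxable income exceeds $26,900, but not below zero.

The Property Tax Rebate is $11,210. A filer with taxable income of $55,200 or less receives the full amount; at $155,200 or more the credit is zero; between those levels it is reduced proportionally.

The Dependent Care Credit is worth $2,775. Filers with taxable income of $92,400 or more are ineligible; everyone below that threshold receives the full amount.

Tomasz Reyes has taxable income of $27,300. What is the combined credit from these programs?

First-Time Homebuyer Credit: 3% of the $400 excess over $26,900 is $12; credit = $1,675 − $12 = $1,663.
Property Tax Rebate: $27,300 is at or below the $55,200 threshold, so the full $11,210 applies.
Dependent Care Credit: $27,300 is below the $92,400 cutoff, so the full $2,775 applies.
Total: $1,663 + $11,210 + $2,775 = $15,648.

$15,648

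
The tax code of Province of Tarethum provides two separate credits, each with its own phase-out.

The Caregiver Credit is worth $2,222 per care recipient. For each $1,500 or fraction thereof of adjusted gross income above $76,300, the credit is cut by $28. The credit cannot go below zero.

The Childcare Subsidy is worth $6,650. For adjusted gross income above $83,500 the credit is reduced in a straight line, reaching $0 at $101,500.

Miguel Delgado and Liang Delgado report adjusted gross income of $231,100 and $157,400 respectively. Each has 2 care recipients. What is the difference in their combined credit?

Miguel ($231,100): Caregiver Credit: base = 2 × $2,222 = $4,444. income exceeds $76,300 by $154,800, which is 104 full-or-partial $1,500 increments; reduction = 104 × $28 = $2,912, leaving $1,532. Childcare Subsidy: $231,100 is at or above $101,500, so the credit is $0. total $1,532 + $0 = $1,532
Liang ($157,400): Caregiver Credit: base = 2 × $2,222 = $4,444. income exceeds $76,300 by $81,100, which is 55 full-or-partial $1,500 increments; reduction = 55 × $28 = $1,540, leaving $2,904. Childcare Subsidy: $157,400 is at or above $101,500, so the credit is $0. total $2,904 + $0 = $2,904
Difference: |$1,532 − $2,904| = $1,372.

$1,372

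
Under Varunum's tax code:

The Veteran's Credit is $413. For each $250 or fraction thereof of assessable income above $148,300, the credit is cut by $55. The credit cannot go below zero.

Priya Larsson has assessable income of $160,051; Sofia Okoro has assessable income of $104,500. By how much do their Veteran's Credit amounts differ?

Priya ($160,051): Veteran's Credit: income exceeds $148,300 by $11,751 → 48 increments × $55 = $2,640 ≥ base, so the credit is $0.
Sofia ($104,500): Veteran's Credit: $104,500 is at or below the $148,300 threshold, so the full $413 applies.
Difference: |$0 − $413| = $413.

$413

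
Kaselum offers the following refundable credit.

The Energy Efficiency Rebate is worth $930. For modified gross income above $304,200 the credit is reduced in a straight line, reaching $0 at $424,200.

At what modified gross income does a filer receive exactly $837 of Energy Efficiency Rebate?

$837 is 837/930 of the full $930, so 93/930 of the $120,000 range has been used: income = $304,200 + $120,000 × 93/930 = $316,200.

$316,200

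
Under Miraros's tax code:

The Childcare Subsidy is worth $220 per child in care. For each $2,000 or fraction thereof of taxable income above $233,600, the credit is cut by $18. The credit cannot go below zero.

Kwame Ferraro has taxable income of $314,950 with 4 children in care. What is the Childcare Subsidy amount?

Childcare Subsidy: base = 4 × $220 = $880. income exceeds $233,600 by $81,350, which is 41 full-or-partial $2,000 increments; reduction = 41 × $18 = $738, leaving $142.

$142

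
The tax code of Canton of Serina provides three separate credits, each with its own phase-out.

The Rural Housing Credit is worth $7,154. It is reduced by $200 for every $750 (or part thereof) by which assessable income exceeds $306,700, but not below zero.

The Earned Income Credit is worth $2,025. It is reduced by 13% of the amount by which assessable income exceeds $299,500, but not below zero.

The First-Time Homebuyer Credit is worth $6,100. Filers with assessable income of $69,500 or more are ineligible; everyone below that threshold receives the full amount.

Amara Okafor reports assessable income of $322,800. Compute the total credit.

Rural Housing Credit: income exceeds $306,700 by $16,100, which is 22 full-or-partial $750 increments; reduction = 22 × $200 = $4,400, leaving $2,754.
Earned Income Credit: 13% of the $23,300 excess over $299,500 is $3,029 ≥ base, so the credit is $0.
First-Time Homebuyer Credit: $322,800 meets or exceeds the $69,500 cutoff, so the credit is $0.
Total: $2,754 + $0 + $0 = $2,754.

$2,754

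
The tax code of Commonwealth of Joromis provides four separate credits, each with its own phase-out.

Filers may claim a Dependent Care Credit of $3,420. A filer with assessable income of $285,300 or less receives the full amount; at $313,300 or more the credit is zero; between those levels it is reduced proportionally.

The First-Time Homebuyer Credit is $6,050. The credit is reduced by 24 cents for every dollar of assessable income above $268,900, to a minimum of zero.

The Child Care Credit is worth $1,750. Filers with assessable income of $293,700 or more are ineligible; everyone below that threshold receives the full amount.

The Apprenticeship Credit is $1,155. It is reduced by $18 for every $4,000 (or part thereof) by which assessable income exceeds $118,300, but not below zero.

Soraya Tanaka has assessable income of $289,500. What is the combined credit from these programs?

$6,144

Dependent Care Credit: $289,500 is $4,200 into a $28,000 phase-out range, leaving 23,800/28,000 of the credit: $3,420 × 23,800/28,000 = $2,907.
First-Time Homebuyer Credit: 24% of the $20,600 excess over $268,900 is $4,944; credit = $6,050 − $4,944 = $1,106.
Child Care Credit: $289,500 is below the $293,700 cutoff, so the full $1,750 applies.
Apprenticeship Credit: income exceeds $118,300 by $171,200, which is 43 full-or-partial $4,000 increments; reduction = 43 × $18 = $774, leaving $381.
Total: $2,907 + $1,106 + $1,750 + $381 = $6,144.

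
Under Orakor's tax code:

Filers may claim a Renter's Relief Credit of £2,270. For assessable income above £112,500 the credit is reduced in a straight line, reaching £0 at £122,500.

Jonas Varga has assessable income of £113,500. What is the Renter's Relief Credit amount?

Renter's Relief Credit: £113,500 is £1,000 into a £10,000 phase-out range, leaving 9,000/10,000 of the credit: £2,270 × 9,000/10,000 = £2,043.

£2,043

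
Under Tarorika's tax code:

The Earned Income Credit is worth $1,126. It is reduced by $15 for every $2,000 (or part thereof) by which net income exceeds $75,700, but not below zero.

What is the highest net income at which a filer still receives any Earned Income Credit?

$225,700

After 75 increments the reduction is 75 × $15 = $1,125, leaving $1; one more increment wipes it out. Increment 75 ends at excess 75 × $2,000 = $150,000, so the highest qualifying income is $75,700 + $150,000 = $225,700.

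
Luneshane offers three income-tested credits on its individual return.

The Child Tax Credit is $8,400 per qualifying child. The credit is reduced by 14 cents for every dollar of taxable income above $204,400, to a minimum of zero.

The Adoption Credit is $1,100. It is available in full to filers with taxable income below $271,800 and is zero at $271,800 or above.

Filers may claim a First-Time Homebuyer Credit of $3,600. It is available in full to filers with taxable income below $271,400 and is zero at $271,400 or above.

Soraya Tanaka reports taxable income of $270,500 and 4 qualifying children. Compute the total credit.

Child Tax Credit: base = 4 × $8,400 = $33,600. 14% of the $66,100 excess over $204,400 is $9,254; credit = $33,600 − $9,254 = $24,346.
Adoption Credit: $270,500 is below the $271,800 cutoff, so the full $1,100 applies.
First-Time Homebuyer Credit: $270,500 is below the $271,400 cutoff, so the full $3,600 applies.
Total: $24,346 + $1,100 + $3,600 = $29,046.

$29,046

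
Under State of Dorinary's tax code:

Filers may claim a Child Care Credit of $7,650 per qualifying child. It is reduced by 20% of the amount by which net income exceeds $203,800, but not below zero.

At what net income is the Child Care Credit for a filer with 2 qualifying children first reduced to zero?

$280,300

Full credit = 2 × $7,650 = $15,300.
The credit falls by 20% of each dollar above $203,800, so it reaches zero when the excess is $15,300 / 20% = $76,500: income = $203,800 + $76,500 = $280,300.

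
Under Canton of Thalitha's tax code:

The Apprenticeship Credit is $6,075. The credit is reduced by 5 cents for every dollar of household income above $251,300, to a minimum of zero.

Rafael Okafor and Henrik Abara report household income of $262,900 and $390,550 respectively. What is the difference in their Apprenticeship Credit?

$5,495

Rafael ($262,900): Apprenticeship Credit: 5% of the $11,600 excess over $251,300 is $580; credit = $6,075 − $580 = $5,495.
Henrik ($390,550): Apprenticeship Credit: 5% of the $139,250 excess over $251,300 is $6,962.50 ≥ base, so the credit is $0.
Difference: |$5,495 − $0| = $5,495.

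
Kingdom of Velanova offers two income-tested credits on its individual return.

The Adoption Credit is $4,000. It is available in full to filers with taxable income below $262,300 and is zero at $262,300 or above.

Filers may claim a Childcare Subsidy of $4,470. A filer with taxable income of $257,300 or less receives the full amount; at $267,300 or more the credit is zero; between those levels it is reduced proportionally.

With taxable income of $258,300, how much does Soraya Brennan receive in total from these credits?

$8,023

Adoption Credit: $258,300 is below the $262,300 cutoff, so the full $4,000 applies.
Childcare Subsidy: $258,300 is $1,000 into a $10,000 phase-out range, leaving 9,000/10,000 of the credit: $4,470 × 9,000/10,000 = $4,023.
Total: $4,000 + $4,023 = $8,023.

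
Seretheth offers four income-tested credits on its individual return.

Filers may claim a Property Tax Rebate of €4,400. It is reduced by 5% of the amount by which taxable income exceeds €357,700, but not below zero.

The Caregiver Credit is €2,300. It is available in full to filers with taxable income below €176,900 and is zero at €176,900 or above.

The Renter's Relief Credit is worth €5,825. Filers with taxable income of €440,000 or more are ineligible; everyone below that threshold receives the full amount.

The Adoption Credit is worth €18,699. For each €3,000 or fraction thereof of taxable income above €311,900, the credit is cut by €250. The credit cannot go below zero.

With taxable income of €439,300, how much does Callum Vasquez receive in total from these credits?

Property Tax Rebate: 5% of the €81,600 excess over €357,700 is €4,080; credit = €4,400 − €4,080 = €320.
Caregiver Credit: €439,300 meets or exceeds the €176,900 cutoff, so the credit is €0.
Renter's Relief Credit: €439,300 is below the €440,000 cutoff, so the full €5,825 applies.
Adoption Credit: income exceeds €311,900 by €127,400, which is 43 full-or-partial €3,000 increments; reduction = 43 × €250 = €10,750, leaving €7,949.
Total: €320 + €0 + €5,825 + €7,949 = €14,094.

€14,094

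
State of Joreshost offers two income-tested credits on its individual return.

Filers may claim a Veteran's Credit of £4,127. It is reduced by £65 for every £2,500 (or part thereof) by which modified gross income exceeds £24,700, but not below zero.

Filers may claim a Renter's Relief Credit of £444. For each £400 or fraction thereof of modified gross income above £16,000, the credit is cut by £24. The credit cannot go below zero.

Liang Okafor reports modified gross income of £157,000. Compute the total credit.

Veteran's Credit: income exceeds £24,700 by £132,300, which is 53 full-or-partial £2,500 increments; reduction = 53 × £65 = £3,445, leaving £682.
Renter's Relief Credit: income exceeds £16,000 by £141,000 → 353 increments × £24 = £8,472 ≥ base, so the credit is £0.
Total: £682 + £0 = £682.

£682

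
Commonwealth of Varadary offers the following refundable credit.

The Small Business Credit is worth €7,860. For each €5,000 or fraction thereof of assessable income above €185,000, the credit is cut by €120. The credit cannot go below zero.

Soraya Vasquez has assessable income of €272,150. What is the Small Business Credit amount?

€5,700

Small Business Credit: income exceeds €185,000 by €87,150, which is 18 full-or-partial €5,000 increments; reduction = 18 × €120 = €2,160, leaving €5,700.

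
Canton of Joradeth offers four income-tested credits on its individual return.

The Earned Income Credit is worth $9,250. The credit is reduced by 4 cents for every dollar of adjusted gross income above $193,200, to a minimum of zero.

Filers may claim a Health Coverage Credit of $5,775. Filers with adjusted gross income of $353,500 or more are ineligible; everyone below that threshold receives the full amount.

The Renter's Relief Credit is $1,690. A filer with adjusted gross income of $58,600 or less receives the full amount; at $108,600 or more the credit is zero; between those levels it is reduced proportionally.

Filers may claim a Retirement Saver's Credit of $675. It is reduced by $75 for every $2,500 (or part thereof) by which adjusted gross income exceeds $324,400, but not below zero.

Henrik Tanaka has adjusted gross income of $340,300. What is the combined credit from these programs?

Earned Income Credit: 4% of the $147,100 excess over $193,200 is $5,884; credit = $9,250 − $5,884 = $3,366.
Health Coverage Credit: $340,300 is below the $353,500 cutoff, so the full $5,775 applies.
Renter's Relief Credit: $340,300 is at or above $108,600, so the credit is $0.
Retirement Saver's Credit: income exceeds $324,400 by $15,900, which is 7 full-or-partial $2,500 increments; reduction = 7 × $75 = $525, leaving $150.
Total: $3,366 + $5,775 + $0 + $150 = $9,291.

$9,291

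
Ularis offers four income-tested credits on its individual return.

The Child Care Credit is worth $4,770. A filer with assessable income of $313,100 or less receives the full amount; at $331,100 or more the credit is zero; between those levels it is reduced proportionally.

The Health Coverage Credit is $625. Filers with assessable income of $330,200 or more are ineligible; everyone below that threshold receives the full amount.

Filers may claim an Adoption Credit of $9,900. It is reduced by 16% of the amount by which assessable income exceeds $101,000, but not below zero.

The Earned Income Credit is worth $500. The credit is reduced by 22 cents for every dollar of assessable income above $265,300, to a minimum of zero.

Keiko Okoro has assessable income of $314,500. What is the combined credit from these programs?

$5,024

Child Care Credit: $314,500 is $1,400 into a $18,000 phase-out range, leaving 16,600/18,000 of the credit: $4,770 × 16,600/18,000 = $4,399.
Health Coverage Credit: $314,500 is below the $330,200 cutoff, so the full $625 applies.
Adoption Credit: 16% of the $213,500 excess over $101,000 is $34,160 ≥ base, so the credit is $0.
Earned Income Credit: 22% of the $49,200 excess over $265,300 is $10,824 ≥ base, so the credit is $0.
Total: $4,399 + $625 + $0 + $0 = $5,024.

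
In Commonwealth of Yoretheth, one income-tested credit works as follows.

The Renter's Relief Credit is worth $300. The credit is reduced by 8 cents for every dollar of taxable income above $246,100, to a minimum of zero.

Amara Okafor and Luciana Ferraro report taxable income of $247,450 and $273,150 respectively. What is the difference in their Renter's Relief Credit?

Amara ($247,450): Renter's Relief Credit: 8% of the $1,350 excess over $246,100 is $108; credit = $300 − $108 = $192.
Luciana ($273,150): Renter's Relief Credit: 8% of the $27,050 excess over $246,100 is $2,164 ≥ base, so the credit is $0.
Difference: |$192 − $0| = $192.

$192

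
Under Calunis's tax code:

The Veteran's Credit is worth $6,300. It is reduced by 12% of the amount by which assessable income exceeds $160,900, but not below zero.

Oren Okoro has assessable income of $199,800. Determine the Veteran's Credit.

$1,632

Veteran's Credit: 12% of the $38,900 excess over $160,900 is $4,668; credit = $6,300 − $4,668 = $1,632.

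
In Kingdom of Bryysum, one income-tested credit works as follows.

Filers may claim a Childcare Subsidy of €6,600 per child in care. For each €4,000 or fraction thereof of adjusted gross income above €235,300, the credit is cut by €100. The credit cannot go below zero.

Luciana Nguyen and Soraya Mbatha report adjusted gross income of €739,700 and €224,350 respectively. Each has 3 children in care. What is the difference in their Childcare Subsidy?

€12,700

Luciana (€739,700): Childcare Subsidy: base = 3 × €6,600 = €19,800. income exceeds €235,300 by €504,400, which is 127 full-or-partial €4,000 increments; reduction = 127 × €100 = €12,700, leaving €7,100.
Soraya (€224,350): Childcare Subsidy: base = 3 × €6,600 = €19,800. €224,350 is at or below the €235,300 threshold, so the full €19,800 applies.
Difference: |€7,100 − €19,800| = €12,700.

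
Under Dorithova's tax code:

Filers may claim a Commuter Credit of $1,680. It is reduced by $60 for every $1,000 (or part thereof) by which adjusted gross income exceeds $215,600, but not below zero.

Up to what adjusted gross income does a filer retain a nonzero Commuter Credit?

After 27 increments the reduction is 27 × $60 = $1,620, leaving $60; one more increment wipes it out. Increment 27 ends at excess 27 × $1,000 = $27,000, so the highest qualifying income is $215,600 + $27,000 = $242,600.

$242,600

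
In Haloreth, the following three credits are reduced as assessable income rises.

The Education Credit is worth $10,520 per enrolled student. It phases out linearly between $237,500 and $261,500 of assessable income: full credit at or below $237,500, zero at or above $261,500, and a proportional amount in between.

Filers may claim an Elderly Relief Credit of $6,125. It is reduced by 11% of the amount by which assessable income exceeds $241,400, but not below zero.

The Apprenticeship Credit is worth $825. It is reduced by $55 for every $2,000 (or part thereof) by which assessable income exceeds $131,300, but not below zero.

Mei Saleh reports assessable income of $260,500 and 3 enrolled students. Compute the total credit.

$5,339

Education Credit: base = 3 × $10,520 = $31,560. $260,500 is $23,000 into a $24,000 phase-out range, leaving 1,000/24,000 of the credit: $31,560 × 1,000/24,000 = $1,315.
Elderly Relief Credit: 11% of the $19,100 excess over $241,400 is $2,101; credit = $6,125 − $2,101 = $4,024.
Apprenticeship Credit: income exceeds $131,300 by $129,200 → 65 increments × $55 = $3,575 ≥ base, so the credit is $0.
Total: $1,315 + $4,024 + $0 = $5,339.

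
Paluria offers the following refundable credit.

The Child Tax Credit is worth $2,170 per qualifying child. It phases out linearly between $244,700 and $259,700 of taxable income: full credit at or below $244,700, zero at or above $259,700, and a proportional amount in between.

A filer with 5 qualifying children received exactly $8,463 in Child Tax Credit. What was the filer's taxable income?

Full credit = 5 × $2,170 = $10,850.
$8,463 is 8,463/10,850 of the full $10,850, so 2,387/10,850 of the $15,000 range has been used: income = $244,700 + $15,000 × 2,387/10,850 = $248,000.

$248,000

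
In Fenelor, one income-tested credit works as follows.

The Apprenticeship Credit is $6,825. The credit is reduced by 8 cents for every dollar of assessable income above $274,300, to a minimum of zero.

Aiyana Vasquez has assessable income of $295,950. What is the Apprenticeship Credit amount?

Apprenticeship Credit: 8% of the $21,650 excess over $274,300 is $1,732; credit = $6,825 − $1,732 = $5,093.

$5,093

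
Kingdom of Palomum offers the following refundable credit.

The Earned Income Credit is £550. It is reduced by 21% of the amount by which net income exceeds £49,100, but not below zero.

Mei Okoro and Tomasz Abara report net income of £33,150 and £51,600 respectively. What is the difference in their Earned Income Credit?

£525

Mei (£33,150): Earned Income Credit: £33,150 is at or below the £49,100 threshold, so the full £550 applies.
Tomasz (£51,600): Earned Income Credit: 21% of the £2,500 excess over £49,100 is £525; credit = £550 − £525 = £25.
Difference: |£550 − £25| = £525.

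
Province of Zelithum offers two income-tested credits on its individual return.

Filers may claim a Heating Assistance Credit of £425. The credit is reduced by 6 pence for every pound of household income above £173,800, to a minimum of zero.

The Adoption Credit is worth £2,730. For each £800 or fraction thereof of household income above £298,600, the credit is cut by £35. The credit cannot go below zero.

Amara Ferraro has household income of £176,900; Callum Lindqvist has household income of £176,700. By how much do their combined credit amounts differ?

£12

Amara (£176,900): Heating Assistance Credit: 6% of the £3,100 excess over £173,800 is £186; credit = £425 − £186 = £239. Adoption Credit: £176,900 is at or below the £298,600 threshold, so the full £2,730 applies. total £239 + £2,730 = £2,969
Callum (£176,700): Heating Assistance Credit: 6% of the £2,900 excess over £173,800 is £174; credit = £425 − £174 = £251. Adoption Credit: £176,700 is at or below the £298,600 threshold, so the full £2,730 applies. total £251 + £2,730 = £2,981
Difference: |£2,969 − £2,981| = £12.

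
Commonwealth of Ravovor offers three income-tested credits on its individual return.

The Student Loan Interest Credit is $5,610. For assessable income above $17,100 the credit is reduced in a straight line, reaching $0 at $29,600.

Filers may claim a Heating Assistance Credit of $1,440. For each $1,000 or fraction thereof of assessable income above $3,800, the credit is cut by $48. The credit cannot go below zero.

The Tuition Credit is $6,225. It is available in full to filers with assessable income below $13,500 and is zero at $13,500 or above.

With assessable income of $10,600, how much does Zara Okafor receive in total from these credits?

$12,939

Student Loan Interest Credit: $10,600 is at or below the $17,100 threshold, so the full $5,610 applies.
Heating Assistance Credit: income exceeds $3,800 by $6,800, which is 7 full-or-partial $1,000 increments; reduction = 7 × $48 = $336, leaving $1,104.
Tuition Credit: $10,600 is below the $13,500 cutoff, so the full $6,225 applies.
Total: $5,610 + $1,104 + $6,225 = $12,939.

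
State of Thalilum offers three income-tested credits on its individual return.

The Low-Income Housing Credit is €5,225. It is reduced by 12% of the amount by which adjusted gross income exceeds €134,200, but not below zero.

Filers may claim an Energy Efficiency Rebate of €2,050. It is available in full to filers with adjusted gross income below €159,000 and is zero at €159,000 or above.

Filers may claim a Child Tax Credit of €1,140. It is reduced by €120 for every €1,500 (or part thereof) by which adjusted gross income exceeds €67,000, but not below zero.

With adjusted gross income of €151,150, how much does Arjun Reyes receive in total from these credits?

€5,241

Low-Income Housing Credit: 12% of the €16,950 excess over €134,200 is €2,034; credit = €5,225 − €2,034 = €3,191.
Energy Efficiency Rebate: €151,150 is below the €159,000 cutoff, so the full €2,050 applies.
Child Tax Credit: income exceeds €67,000 by €84,150 → 57 increments × €120 = €6,840 ≥ base, so the credit is €0.
Total: €3,191 + €2,050 + €0 = €5,241.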